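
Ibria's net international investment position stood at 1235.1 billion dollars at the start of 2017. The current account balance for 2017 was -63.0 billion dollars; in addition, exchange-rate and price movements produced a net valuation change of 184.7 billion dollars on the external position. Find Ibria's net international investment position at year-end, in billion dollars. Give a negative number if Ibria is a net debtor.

1356.8

Change in NIIP = current account + net valuation change = -63.0 + 184.7 = 121.7
End-of-year NIIP = 1235.1 + 121.7 = 1356.8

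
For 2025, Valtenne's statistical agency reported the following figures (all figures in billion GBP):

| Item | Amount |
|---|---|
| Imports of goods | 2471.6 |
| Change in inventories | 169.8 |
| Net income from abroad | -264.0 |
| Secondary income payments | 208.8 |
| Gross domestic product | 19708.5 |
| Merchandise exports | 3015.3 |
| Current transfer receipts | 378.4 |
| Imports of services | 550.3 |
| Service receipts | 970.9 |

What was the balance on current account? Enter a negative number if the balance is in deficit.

869.9

Goods balance = 3015.3 - 2471.6 = 543.7
Services balance = 970.9 - 550.3 = 420.6
Trade balance (goods + services) = 543.7 + 420.6 = 964.3
Net primary income = -264.0
Net secondary income = 378.4 - 208.8 = 169.6
Current account = 964.3 + (-264.0) + 169.6 = 869.9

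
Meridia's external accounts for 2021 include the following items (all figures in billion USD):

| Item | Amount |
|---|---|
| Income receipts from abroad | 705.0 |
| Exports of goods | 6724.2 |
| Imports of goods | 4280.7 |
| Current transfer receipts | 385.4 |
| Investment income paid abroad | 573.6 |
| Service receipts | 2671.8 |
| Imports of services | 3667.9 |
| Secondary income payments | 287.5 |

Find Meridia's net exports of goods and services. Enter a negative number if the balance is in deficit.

1447.4

Goods balance = 6724.2 - 4280.7 = 2443.5
Services balance = 2671.8 - 3667.9 = -996.1
Trade balance (goods + services) = 2443.5 + (-996.1) = 1447.4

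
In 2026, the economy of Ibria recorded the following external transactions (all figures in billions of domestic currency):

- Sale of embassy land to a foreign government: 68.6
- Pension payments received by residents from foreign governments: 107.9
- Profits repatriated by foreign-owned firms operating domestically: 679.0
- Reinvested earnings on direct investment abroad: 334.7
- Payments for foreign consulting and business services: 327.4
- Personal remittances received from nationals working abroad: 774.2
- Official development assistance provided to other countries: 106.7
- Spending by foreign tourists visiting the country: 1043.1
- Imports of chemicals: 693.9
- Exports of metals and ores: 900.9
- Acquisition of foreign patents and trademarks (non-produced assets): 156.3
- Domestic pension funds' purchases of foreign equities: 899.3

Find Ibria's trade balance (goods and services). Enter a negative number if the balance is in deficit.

Goods: 900.9 - 693.9 = 207.0
Services: 1043.1 - 327.4 = 715.7
Trade balance = 207.0 + 715.7 = 922.7
(Excluded from the trade balance — capital account: sale of embassy land to a foreign government 68.6, acquisition of foreign patents and trademarks (non-produced assets) 156.3; secondary income: pension payments received by residents from foreign governments 107.9, personal remittances received from nationals working abroad 774.2, official development assistance provided to other countries 106.7; primary income: profits repatriated by foreign-owned firms operating domestically 679.0, reinvested earnings on direct investment abroad 334.7; financial account: domestic pension funds' purchases of foreign equities 899.3.)

922.7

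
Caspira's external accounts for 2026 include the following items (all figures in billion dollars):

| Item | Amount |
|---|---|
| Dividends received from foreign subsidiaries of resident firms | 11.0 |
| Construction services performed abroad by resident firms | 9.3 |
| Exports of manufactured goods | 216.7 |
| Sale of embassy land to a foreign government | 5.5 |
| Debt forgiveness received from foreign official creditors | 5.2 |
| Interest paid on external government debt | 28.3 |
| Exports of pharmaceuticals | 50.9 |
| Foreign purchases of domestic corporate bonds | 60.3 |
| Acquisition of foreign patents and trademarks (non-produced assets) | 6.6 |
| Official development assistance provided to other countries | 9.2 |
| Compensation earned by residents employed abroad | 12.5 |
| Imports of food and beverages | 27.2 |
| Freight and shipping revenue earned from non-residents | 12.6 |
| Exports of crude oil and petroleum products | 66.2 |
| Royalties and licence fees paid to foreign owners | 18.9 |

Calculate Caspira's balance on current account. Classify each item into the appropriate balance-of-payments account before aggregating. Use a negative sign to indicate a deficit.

Goods: 216.7 + 50.9 - 27.2 + 66.2 = 306.6
Services: -18.9 + 12.6 + 9.3 = 3.0
Primary income: 11.0 - 28.3 + 12.5 = -4.8
Secondary income: -9.2
Current account = 306.6 + 3.0 + (-4.8) + (-9.2) = 295.6
(Excluded from the current account — capital account: sale of embassy land to a foreign government 5.5, debt forgiveness received from foreign official creditors 5.2, acquisition of foreign patents and trademarks (non-produced assets) 6.6; financial account: foreign purchases of domestic corporate bonds 60.3.)

295.6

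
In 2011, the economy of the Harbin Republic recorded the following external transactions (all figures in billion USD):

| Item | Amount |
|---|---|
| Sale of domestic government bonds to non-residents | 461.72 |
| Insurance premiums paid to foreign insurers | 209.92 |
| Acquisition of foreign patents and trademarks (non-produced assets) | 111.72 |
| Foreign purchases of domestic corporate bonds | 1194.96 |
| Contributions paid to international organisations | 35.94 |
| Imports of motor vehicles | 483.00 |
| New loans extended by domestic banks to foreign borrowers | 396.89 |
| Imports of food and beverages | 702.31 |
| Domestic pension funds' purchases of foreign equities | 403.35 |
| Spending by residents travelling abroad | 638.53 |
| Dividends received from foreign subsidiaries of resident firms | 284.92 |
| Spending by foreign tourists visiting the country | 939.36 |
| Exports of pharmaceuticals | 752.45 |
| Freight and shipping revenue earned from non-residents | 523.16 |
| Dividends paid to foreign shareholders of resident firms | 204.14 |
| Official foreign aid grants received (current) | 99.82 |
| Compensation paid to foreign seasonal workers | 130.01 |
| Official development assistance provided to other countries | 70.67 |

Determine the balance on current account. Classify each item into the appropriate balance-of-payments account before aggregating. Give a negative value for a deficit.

125.19

Goods: -702.31 + 752.45 - 483.00 = -432.86
Services: -638.53 - 209.92 + 523.16 + 939.36 = 614.07
Primary income: -204.14 - 130.01 + 284.92 = -49.23
Secondary income: 99.82 - 35.94 - 70.67 = -6.79
Current account = (-432.86) + 614.07 + (-49.23) + (-6.79) = 125.19
(Excluded from the current account — financial account: sale of domestic government bonds to non-residents 461.72, foreign purchases of domestic corporate bonds 1194.96, new loans extended by domestic banks to foreign borrowers 396.89, domestic pension funds' purchases of foreign equities 403.35; capital account: acquisition of foreign patents and trademarks (non-produced assets) 111.72.)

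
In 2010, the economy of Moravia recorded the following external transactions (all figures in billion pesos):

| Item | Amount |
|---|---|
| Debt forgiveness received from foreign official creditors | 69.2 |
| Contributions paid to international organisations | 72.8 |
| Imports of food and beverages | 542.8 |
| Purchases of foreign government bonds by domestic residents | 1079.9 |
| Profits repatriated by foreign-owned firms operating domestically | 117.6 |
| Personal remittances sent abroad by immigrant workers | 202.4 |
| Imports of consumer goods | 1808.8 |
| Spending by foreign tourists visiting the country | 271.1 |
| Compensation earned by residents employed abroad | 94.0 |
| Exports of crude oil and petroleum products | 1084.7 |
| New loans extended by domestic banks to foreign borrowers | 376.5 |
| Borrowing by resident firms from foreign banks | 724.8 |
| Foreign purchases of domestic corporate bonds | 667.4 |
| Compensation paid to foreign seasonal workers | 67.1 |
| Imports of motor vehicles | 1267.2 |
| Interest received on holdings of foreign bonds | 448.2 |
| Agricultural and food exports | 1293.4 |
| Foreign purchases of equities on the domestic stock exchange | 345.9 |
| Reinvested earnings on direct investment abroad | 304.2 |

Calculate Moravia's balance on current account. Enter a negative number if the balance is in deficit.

-583.1

Goods: 1293.4 - 542.8 - 1808.8 - 1267.2 + 1084.7 = -1240.7
Services: 271.1
Primary income: 94.0 + 448.2 - 117.6 + 304.2 - 67.1 = 661.7
Secondary income: -72.8 - 202.4 = -275.2
Current account = (-1240.7) + 271.1 + 661.7 + (-275.2) = -583.1
(Excluded from the current account — capital account: debt forgiveness received from foreign official creditors 69.2; financial account: purchases of foreign government bonds by domestic residents 1079.9, new loans extended by domestic banks to foreign borrowers 376.5, borrowing by resident firms from foreign banks 724.8, foreign purchases of domestic corporate bonds 667.4, foreign purchases of equities on the domestic stock exchange 345.9.)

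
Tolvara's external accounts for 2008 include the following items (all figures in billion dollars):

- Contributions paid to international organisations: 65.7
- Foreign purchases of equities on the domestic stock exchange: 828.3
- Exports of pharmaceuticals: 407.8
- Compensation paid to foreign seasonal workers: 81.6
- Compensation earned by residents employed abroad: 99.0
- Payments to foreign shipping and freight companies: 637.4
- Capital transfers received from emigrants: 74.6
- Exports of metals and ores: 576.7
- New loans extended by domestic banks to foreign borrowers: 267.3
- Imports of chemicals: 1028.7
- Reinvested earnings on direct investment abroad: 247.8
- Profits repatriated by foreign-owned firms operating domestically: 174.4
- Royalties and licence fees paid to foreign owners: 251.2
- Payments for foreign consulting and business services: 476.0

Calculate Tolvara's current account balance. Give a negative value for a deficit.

Goods: 407.8 + 576.7 - 1028.7 = -44.2
Services: -251.2 - 637.4 - 476.0 = -1364.6
Primary income: 247.8 - 81.6 - 174.4 + 99.0 = 90.8
Secondary income: -65.7
Current account = (-44.2) + (-1364.6) + 90.8 + (-65.7) = -1383.7
(Excluded from the current account — financial account: foreign purchases of equities on the domestic stock exchange 828.3, new loans extended by domestic banks to foreign borrowers 267.3; capital account: capital transfers received from emigrants 74.6.)

-1383.7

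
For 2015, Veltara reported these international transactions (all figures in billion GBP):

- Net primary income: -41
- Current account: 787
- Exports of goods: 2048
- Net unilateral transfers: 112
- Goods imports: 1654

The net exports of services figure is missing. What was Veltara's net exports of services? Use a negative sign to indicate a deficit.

Current account = goods balance + services balance + net primary income + net secondary income
Sum of the known components = 465
Net exports of services = CA - (known components) = 787 - 465 = 322

322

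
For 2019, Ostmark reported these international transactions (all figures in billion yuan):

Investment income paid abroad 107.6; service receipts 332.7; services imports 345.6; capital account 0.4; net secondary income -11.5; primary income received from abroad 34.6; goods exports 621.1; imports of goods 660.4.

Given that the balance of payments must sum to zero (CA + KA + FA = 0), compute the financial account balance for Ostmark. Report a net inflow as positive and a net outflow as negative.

136.3

Goods balance = 621.1 - 660.4 = -39.3
Services balance = 332.7 - 345.6 = -12.9
Trade balance (goods + services) = -39.3 + (-12.9) = -52.2
Net primary income = 34.6 - 107.6 = -73.0
Net secondary income = -11.5
Current account = -52.2 + (-73.0) + (-11.5) = -136.7
Financial account = -(-136.7 + 0.4) = 136.3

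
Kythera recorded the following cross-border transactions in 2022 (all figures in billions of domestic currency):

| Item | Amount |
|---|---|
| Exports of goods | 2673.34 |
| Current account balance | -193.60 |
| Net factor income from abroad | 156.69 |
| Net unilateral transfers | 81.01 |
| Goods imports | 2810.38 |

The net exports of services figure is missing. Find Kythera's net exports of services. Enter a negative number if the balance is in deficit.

-294.26

Current account = goods balance + services balance + net primary income + net secondary income
Sum of the known components = 100.66
Net exports of services = CA - (known components) = -193.60 - 100.66 = -294.26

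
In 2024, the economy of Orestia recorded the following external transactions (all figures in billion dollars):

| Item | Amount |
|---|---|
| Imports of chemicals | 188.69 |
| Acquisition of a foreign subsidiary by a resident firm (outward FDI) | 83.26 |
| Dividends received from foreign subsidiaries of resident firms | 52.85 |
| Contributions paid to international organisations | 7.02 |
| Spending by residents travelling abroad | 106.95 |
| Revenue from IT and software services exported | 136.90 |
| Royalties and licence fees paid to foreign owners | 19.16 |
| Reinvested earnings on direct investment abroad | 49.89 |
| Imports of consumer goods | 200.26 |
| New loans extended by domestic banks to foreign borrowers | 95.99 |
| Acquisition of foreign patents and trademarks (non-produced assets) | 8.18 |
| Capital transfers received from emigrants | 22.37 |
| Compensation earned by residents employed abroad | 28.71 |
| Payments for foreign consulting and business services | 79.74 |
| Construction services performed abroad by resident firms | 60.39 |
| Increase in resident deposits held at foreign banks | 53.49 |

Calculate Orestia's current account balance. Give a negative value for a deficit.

Goods: -200.26 - 188.69 = -388.95
Services: -106.95 + 136.90 - 19.16 - 79.74 + 60.39 = -8.56
Primary income: 49.89 + 28.71 + 52.85 = 131.45
Secondary income: -7.02
Current account = (-388.95) + (-8.56) + 131.45 + (-7.02) = -273.08
(Excluded from the current account — financial account: acquisition of a foreign subsidiary by a resident firm (outward FDI) 83.26, new loans extended by domestic banks to foreign borrowers 95.99, increase in resident deposits held at foreign banks 53.49; capital account: acquisition of foreign patents and trademarks (non-produced assets) 8.18, capital transfers received from emigrants 22.37.)

-273.08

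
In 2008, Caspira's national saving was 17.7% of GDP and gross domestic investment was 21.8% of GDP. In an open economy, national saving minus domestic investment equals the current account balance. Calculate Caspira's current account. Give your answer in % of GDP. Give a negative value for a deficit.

S - I = CA (net lending to the rest of the world).
CA = S - I = 17.7 - 21.8 = -4.1

-4.1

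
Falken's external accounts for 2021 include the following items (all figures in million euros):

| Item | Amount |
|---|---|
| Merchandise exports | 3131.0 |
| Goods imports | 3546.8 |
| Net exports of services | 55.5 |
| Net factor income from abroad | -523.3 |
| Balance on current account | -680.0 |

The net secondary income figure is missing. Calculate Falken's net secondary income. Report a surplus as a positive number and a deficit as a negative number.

Current account = goods balance + services balance + net primary income + net secondary income
Sum of the known components = -883.6
Net secondary income = CA - (known components) = -680.0 - (-883.6) = 203.6

203.6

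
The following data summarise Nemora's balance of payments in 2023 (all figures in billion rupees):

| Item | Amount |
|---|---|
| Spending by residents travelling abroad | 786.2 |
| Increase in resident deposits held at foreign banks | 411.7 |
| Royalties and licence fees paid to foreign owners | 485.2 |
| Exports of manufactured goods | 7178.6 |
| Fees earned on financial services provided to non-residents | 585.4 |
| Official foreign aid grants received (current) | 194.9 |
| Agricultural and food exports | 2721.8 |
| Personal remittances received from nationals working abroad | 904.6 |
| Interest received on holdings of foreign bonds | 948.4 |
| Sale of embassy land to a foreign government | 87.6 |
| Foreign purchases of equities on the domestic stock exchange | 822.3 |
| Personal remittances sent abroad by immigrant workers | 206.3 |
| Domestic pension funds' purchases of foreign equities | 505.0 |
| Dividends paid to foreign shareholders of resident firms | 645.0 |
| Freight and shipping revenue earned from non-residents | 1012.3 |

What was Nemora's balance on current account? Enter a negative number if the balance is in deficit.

11423.3

Goods: 2721.8 + 7178.6 = 9900.4
Services: 585.4 - 485.2 - 786.2 + 1012.3 = 326.3
Primary income: 948.4 - 645.0 = 303.4
Secondary income: 904.6 + 194.9 - 206.3 = 893.2
Current account = 9900.4 + 326.3 + 303.4 + 893.2 = 11423.3
(Excluded from the current account — financial account: increase in resident deposits held at foreign banks 411.7, foreign purchases of equities on the domestic stock exchange 822.3, domestic pension funds' purchases of foreign equities 505.0; capital account: sale of embassy land to a foreign government 87.6.)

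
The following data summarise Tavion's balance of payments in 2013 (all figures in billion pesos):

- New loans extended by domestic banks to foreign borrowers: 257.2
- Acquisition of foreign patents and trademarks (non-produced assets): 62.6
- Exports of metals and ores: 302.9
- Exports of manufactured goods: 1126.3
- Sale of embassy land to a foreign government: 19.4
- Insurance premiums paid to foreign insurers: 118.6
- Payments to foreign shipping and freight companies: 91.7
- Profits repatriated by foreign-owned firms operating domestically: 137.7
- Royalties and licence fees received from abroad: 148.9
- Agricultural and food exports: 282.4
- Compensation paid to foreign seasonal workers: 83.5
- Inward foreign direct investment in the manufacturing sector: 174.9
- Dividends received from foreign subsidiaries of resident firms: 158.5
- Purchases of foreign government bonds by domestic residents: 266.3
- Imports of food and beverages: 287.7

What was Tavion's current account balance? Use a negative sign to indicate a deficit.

1299.8

Goods: 302.9 + 1126.3 + 282.4 - 287.7 = 1423.9
Services: -91.7 + 148.9 - 118.6 = -61.4
Primary income: -137.7 + 158.5 - 83.5 = -62.7
Current account = 1423.9 + (-61.4) + (-62.7) = 1299.8
(Excluded from the current account — financial account: new loans extended by domestic banks to foreign borrowers 257.2, inward foreign direct investment in the manufacturing sector 174.9, purchases of foreign government bonds by domestic residents 266.3; capital account: acquisition of foreign patents and trademarks (non-produced assets) 62.6, sale of embassy land to a foreign government 19.4.)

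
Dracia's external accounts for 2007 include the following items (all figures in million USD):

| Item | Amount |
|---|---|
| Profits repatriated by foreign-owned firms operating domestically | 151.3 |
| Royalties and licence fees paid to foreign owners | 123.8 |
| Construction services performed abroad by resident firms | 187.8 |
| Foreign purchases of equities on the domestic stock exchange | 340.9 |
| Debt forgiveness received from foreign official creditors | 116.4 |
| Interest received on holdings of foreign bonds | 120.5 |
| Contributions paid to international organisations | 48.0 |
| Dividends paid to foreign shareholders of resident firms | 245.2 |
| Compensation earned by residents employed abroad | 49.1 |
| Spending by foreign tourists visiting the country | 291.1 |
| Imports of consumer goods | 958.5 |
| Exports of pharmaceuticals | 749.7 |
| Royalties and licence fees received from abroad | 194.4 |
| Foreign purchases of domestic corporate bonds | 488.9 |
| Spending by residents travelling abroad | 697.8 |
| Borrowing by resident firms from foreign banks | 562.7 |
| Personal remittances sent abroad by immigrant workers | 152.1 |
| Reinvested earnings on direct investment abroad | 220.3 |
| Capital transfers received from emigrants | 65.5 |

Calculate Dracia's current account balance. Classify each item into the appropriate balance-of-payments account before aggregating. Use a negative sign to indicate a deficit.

-563.8

Goods: 749.7 - 958.5 = -208.8
Services: -123.8 + 187.8 + 291.1 - 697.8 + 194.4 = -148.3
Primary income: 49.1 - 245.2 + 120.5 + 220.3 - 151.3 = -6.6
Secondary income: -48.0 - 152.1 = -200.1
Current account = (-208.8) + (-148.3) + (-6.6) + (-200.1) = -563.8
(Excluded from the current account — financial account: foreign purchases of equities on the domestic stock exchange 340.9, foreign purchases of domestic corporate bonds 488.9, borrowing by resident firms from foreign banks 562.7; capital account: debt forgiveness received from foreign official creditors 116.4, capital transfers received from emigrants 65.5.)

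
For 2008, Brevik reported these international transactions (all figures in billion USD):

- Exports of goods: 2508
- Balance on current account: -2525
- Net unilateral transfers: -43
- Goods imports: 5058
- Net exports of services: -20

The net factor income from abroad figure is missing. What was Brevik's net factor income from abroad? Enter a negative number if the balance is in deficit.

88

Current account = goods balance + services balance + net primary income + net secondary income
Sum of the known components = -2613
Net factor income from abroad = CA - (known components) = -2525 - (-2613) = 88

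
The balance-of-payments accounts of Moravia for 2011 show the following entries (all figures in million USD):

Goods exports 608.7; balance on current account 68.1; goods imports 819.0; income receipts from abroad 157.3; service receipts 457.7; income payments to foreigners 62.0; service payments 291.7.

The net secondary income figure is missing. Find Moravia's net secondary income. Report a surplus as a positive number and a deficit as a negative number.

17.1

Current account = goods balance + services balance + net primary income + net secondary income
Sum of the known components = 51.0
Net secondary income = CA - (known components) = 68.1 - 51.0 = 17.1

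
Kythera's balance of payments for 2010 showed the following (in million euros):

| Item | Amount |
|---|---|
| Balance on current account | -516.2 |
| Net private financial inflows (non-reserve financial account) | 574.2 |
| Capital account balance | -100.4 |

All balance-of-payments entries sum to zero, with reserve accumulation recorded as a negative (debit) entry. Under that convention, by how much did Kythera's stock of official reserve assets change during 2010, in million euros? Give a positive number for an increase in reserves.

Official reserve transactions balance = -((-516.2) + (-100.4) + 574.2) = 42.4
An accumulation of reserves is recorded as a debit (negative entry), so the change in the stock of reserves is the negative of that balance.
Change in official reserves = -(42.4) = -42.4

-42.4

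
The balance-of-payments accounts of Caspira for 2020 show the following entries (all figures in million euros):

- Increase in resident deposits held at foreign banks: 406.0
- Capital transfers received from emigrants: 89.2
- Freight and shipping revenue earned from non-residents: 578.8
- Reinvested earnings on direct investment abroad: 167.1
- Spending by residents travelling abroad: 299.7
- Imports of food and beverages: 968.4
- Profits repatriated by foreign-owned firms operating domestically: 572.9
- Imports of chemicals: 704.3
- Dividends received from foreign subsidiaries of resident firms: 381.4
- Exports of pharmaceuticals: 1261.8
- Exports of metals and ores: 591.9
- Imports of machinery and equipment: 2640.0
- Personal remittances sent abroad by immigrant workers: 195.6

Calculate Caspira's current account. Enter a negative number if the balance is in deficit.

Goods: -968.4 - 2640.0 + 1261.8 - 704.3 + 591.9 = -2459.0
Services: 578.8 - 299.7 = 279.1
Primary income: 381.4 - 572.9 + 167.1 = -24.4
Secondary income: -195.6
Current account = (-2459.0) + 279.1 + (-24.4) + (-195.6) = -2399.9
(Excluded from the current account — financial account: increase in resident deposits held at foreign banks 406.0; capital account: capital transfers received from emigrants 89.2.)

-2399.9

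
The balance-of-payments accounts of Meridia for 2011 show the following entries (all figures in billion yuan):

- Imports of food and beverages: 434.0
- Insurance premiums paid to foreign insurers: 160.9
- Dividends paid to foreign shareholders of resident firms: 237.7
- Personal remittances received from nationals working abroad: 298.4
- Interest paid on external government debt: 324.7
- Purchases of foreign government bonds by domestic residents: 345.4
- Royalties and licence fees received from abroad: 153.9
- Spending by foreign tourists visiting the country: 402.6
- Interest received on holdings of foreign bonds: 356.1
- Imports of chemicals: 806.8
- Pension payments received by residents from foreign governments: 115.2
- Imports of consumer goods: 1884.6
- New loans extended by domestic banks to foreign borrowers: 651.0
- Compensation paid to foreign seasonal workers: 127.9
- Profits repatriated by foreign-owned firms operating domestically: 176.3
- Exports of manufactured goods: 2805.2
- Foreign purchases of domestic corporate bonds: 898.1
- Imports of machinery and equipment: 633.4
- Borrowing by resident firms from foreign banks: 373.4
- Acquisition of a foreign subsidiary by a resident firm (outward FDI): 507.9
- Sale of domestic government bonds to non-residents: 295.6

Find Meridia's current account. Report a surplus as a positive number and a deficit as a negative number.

-654.9

Goods: -633.4 - 806.8 + 2805.2 - 434.0 - 1884.6 = -953.6
Services: 153.9 + 402.6 - 160.9 = 395.6
Primary income: -237.7 + 356.1 - 176.3 - 127.9 - 324.7 = -510.5
Secondary income: 115.2 + 298.4 = 413.6
Current account = (-953.6) + 395.6 + (-510.5) + 413.6 = -654.9
(Excluded from the current account — financial account: purchases of foreign government bonds by domestic residents 345.4, new loans extended by domestic banks to foreign borrowers 651.0, foreign purchases of domestic corporate bonds 898.1, borrowing by resident firms from foreign banks 373.4, acquisition of a foreign subsidiary by a resident firm (outward FDI) 507.9, sale of domestic government bonds to non-residents 295.6.)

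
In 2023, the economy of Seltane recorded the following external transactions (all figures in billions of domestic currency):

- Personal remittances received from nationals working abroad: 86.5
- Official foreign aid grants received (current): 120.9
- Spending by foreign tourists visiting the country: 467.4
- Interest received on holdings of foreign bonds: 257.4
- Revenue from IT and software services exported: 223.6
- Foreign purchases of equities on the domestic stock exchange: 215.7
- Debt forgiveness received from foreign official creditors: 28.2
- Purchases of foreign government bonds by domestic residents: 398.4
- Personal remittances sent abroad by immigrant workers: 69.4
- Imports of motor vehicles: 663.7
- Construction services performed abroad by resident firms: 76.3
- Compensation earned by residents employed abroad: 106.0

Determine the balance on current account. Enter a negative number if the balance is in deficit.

605.0

Goods: -663.7
Services: 467.4 + 76.3 + 223.6 = 767.3
Primary income: 257.4 + 106.0 = 363.4
Secondary income: 120.9 + 86.5 - 69.4 = 138.0
Current account = (-663.7) + 767.3 + 363.4 + 138.0 = 605.0
(Excluded from the current account — financial account: foreign purchases of equities on the domestic stock exchange 215.7, purchases of foreign government bonds by domestic residents 398.4; capital account: debt forgiveness received from foreign official creditors 28.2.)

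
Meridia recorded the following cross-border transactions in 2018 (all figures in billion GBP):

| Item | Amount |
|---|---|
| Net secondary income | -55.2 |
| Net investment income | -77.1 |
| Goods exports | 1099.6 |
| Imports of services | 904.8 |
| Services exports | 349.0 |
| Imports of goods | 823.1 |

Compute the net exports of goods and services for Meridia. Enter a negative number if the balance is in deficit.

-279.3

Goods balance = 1099.6 - 823.1 = 276.5
Services balance = 349.0 - 904.8 = -555.8
Trade balance (goods + services) = 276.5 + (-555.8) = -279.3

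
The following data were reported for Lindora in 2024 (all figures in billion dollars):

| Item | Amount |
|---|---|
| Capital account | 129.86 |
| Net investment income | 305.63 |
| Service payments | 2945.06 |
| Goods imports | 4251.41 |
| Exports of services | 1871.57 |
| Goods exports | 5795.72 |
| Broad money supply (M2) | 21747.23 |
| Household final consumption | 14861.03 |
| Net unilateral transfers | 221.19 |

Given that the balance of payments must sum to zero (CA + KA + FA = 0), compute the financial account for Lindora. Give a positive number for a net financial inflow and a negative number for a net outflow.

-1127.50

Goods balance = 5795.72 - 4251.41 = 1544.31
Services balance = 1871.57 - 2945.06 = -1073.49
Trade balance (goods + services) = 1544.31 + (-1073.49) = 470.82
Net primary income = 305.63
Net secondary income = 221.19
Current account = 470.82 + 305.63 + 221.19 = 997.64
Financial account = -(997.64 + 129.86) = -1127.50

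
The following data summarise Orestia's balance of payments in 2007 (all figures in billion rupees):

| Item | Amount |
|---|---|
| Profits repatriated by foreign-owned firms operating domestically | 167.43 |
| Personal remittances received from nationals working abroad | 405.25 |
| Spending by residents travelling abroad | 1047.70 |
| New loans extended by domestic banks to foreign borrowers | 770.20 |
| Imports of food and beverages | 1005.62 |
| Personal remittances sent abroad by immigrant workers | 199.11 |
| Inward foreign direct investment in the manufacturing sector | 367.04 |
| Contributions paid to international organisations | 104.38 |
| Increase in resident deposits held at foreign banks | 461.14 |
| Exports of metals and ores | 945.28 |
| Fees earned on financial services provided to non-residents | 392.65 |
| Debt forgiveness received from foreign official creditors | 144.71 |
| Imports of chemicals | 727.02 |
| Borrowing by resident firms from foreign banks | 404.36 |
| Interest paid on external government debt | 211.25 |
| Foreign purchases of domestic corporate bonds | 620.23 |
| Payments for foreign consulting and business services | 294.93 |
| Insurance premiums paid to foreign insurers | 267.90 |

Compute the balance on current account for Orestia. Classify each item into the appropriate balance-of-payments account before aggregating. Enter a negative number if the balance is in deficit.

Goods: -1005.62 + 945.28 - 727.02 = -787.36
Services: -294.93 + 392.65 - 267.90 - 1047.70 = -1217.88
Primary income: -167.43 - 211.25 = -378.68
Secondary income: 405.25 - 104.38 - 199.11 = 101.76
Current account = (-787.36) + (-1217.88) + (-378.68) + 101.76 = -2282.16
(Excluded from the current account — financial account: new loans extended by domestic banks to foreign borrowers 770.20, inward foreign direct investment in the manufacturing sector 367.04, increase in resident deposits held at foreign banks 461.14, borrowing by resident firms from foreign banks 404.36, foreign purchases of domestic corporate bonds 620.23; capital account: debt forgiveness received from foreign official creditors 144.71.)

-2282.16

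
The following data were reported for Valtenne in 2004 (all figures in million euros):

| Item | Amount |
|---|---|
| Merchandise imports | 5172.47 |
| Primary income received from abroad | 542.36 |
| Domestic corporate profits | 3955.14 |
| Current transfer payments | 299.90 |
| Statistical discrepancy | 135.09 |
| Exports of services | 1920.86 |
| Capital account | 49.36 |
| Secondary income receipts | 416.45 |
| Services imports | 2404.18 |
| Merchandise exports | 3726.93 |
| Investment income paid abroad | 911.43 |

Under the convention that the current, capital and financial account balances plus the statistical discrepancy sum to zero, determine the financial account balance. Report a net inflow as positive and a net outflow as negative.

1996.93

Goods balance = 3726.93 - 5172.47 = -1445.54
Services balance = 1920.86 - 2404.18 = -483.32
Trade balance (goods + services) = -1445.54 + (-483.32) = -1928.86
Net primary income = 542.36 - 911.43 = -369.07
Net secondary income = 416.45 - 299.90 = 116.55
Current account = -1928.86 + (-369.07) + 116.55 = -2181.38
Financial account = -(-2181.38 + 49.36 + 135.09) = 1996.93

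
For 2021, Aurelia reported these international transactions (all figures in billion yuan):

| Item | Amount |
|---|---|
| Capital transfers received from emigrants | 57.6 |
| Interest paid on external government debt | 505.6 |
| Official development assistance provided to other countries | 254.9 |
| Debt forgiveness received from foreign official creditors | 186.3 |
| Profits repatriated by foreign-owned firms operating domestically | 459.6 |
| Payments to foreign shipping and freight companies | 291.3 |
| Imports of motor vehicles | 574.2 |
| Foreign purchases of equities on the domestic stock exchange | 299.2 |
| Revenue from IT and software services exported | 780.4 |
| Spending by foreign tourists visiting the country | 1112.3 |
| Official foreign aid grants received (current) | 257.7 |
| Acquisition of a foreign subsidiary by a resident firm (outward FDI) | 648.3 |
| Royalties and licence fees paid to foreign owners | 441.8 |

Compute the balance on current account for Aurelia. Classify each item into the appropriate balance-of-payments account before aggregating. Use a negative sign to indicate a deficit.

Goods: -574.2
Services: -441.8 - 291.3 + 1112.3 + 780.4 = 1159.6
Primary income: -505.6 - 459.6 = -965.2
Secondary income: -254.9 + 257.7 = 2.8
Current account = (-574.2) + 1159.6 + (-965.2) + 2.8 = -377.0
(Excluded from the current account — capital account: capital transfers received from emigrants 57.6, debt forgiveness received from foreign official creditors 186.3; financial account: foreign purchases of equities on the domestic stock exchange 299.2, acquisition of a foreign subsidiary by a resident firm (outward FDI) 648.3.)

-377.0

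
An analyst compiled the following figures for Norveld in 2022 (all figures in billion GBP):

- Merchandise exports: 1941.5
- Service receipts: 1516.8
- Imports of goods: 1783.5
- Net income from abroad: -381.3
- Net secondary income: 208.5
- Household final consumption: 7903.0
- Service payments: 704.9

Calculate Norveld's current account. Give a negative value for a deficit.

Goods balance = 1941.5 - 1783.5 = 158.0
Services balance = 1516.8 - 704.9 = 811.9
Trade balance (goods + services) = 158.0 + 811.9 = 969.9
Net primary income = -381.3
Net secondary income = 208.5
Current account = 969.9 + (-381.3) + 208.5 = 797.1

797.1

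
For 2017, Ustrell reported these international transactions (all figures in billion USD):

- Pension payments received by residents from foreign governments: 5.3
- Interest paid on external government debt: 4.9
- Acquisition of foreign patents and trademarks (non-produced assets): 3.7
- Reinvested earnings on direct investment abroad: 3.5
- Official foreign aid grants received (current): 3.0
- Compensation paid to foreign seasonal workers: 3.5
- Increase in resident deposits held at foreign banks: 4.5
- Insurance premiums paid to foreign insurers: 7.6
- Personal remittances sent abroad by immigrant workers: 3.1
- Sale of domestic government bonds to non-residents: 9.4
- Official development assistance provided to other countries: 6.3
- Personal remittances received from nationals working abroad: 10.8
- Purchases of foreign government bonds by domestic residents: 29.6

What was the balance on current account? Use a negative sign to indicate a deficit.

Services: -7.6
Primary income: -3.5 - 4.9 + 3.5 = -4.9
Secondary income: -6.3 + 10.8 + 5.3 + 3.0 - 3.1 = 9.7
Current account = (-7.6) + (-4.9) + 9.7 = -2.8
(Excluded from the current account — capital account: acquisition of foreign patents and trademarks (non-produced assets) 3.7; financial account: increase in resident deposits held at foreign banks 4.5, sale of domestic government bonds to non-residents 9.4, purchases of foreign government bonds by domestic residents 29.6.)

-2.8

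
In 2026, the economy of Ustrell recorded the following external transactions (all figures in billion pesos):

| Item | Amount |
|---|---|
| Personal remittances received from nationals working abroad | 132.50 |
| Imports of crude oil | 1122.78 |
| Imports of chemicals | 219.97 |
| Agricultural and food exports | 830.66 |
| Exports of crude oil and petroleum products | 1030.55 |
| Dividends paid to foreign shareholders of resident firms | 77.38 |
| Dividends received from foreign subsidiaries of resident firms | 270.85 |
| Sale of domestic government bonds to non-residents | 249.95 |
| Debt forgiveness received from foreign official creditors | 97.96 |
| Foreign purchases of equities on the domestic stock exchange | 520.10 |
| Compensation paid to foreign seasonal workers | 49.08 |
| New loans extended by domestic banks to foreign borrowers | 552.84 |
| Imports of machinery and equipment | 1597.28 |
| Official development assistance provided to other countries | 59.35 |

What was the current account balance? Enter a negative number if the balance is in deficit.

Goods: -219.97 - 1597.28 - 1122.78 + 1030.55 + 830.66 = -1078.82
Primary income: -49.08 - 77.38 + 270.85 = 144.39
Secondary income: -59.35 + 132.50 = 73.15
Current account = (-1078.82) + 144.39 + 73.15 = -861.28
(Excluded from the current account — financial account: sale of domestic government bonds to non-residents 249.95, foreign purchases of equities on the domestic stock exchange 520.10, new loans extended by domestic banks to foreign borrowers 552.84; capital account: debt forgiveness received from foreign official creditors 97.96.)

-861.28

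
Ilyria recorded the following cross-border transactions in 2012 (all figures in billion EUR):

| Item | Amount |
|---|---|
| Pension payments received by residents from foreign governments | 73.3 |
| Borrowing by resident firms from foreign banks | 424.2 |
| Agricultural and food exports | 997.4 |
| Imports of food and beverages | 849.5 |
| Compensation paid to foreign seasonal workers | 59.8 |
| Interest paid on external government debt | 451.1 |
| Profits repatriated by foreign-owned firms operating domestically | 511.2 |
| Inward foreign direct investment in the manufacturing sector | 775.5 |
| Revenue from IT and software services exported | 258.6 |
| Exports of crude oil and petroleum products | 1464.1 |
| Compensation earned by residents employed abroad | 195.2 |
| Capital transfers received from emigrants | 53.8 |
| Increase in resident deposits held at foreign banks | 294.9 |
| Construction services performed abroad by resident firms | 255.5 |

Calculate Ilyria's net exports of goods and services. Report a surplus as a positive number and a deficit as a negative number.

Goods: 997.4 + 1464.1 - 849.5 = 1612.0
Services: 255.5 + 258.6 = 514.1
Trade balance = 1612.0 + 514.1 = 2126.1
(Excluded from the trade balance — secondary income: pension payments received by residents from foreign governments 73.3; financial account: borrowing by resident firms from foreign banks 424.2, inward foreign direct investment in the manufacturing sector 775.5, increase in resident deposits held at foreign banks 294.9; primary income: compensation paid to foreign seasonal workers 59.8, interest paid on external government debt 451.1, profits repatriated by foreign-owned firms operating domestically 511.2, compensation earned by residents employed abroad 195.2; capital account: capital transfers received from emigrants 53.8.)

2126.1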